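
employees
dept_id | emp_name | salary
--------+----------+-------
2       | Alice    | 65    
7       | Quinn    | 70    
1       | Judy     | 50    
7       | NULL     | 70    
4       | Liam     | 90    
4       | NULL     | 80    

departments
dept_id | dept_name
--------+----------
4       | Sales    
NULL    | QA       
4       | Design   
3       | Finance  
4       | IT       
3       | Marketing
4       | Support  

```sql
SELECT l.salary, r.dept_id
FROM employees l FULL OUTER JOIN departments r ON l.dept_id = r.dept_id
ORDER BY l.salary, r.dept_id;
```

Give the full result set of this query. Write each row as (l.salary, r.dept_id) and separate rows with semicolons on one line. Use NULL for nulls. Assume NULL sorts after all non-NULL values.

(50, NULL); (65, NULL); (70, NULL); (70, NULL); (80, 4); (80, 4); (80, 4); (80, 4); (90, 4); (90, 4); (90, 4); (90, 4); (NULL, 3); (NULL, 3); (NULL, NULL)

FULL OUTER JOIN keeps every row from both sides; unmatched rows get NULL for the other side's columns.
Matching on l.dept_id = r.dept_id. A NULL in a compared column never satisfies the condition.
- dept_id=2: no r row matches, row kept with r columns NULL.
- dept_id=7: no r row matches, row kept with r columns NULL.
- dept_id=1: no r row matches, row kept with r columns NULL.
- dept_id=7: no r row matches, row kept with r columns NULL.
- dept_id=4: 4 matching r row(s), so 4 row(s) emitted.
- dept_id=4: 4 matching r row(s), so 4 row(s) emitted.
- 3 row(s) from r found no l partner → padded with NULL.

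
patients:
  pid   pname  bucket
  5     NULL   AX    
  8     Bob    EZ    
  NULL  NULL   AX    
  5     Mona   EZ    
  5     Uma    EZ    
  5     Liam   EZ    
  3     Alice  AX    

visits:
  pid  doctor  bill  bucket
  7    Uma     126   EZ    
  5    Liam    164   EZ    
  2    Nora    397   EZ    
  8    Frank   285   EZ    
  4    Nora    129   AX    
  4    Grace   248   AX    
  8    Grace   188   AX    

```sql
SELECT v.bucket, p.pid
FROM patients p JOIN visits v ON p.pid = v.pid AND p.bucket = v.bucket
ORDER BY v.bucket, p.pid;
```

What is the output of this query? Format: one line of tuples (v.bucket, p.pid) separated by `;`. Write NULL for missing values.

(EZ, 5); (EZ, 5); (EZ, 5); (EZ, 8)

INNER JOIN keeps only pairs where the ON condition holds.
Matching on p.pid = v.pid AND p.bucket = v.bucket. A NULL in a compared column never satisfies the condition.
- p[0] pid=5, bucket=AX → no match; dropped.
- p[1] pid=8, bucket=EZ → 1 match(es) in v → 1 row(s).
- p[2] pid=NULL, bucket=AX → no match; dropped.
- p[3] pid=5, bucket=EZ → 1 match(es) in v → 1 row(s).
- p[4] pid=5, bucket=EZ → 1 match(es) in v → 1 row(s).
- p[5] pid=5, bucket=EZ → 1 match(es) in v → 1 row(s).
- p[6] pid=3, bucket=AX → no match; dropped.
After projecting and ordering:
v.bucket | p.pid
EZ | 5
EZ | 5
EZ | 5
EZ | 8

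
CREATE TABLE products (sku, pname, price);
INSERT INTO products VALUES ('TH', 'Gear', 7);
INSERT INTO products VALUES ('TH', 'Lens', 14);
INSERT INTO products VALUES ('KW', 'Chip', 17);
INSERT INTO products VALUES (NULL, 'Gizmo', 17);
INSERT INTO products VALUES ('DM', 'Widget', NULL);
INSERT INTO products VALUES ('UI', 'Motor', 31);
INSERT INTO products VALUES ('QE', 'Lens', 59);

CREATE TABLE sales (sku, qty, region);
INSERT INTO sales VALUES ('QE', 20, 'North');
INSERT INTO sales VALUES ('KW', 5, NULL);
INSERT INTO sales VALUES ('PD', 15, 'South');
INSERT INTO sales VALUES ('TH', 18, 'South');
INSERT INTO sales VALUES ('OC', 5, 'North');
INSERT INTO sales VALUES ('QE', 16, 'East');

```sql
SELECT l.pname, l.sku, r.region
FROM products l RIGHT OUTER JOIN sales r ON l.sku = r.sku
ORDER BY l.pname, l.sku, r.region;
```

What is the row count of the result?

RIGHT JOIN keeps every row from `sales`; unmatched rows get NULL for `products`'s columns.
Matching on l.sku = r.sku. A NULL in a compared column never satisfies the condition.
Matched pairs: 5; unmatched r rows kept: 2.
Total: 5 matched + 2 padded = 7 rows.

7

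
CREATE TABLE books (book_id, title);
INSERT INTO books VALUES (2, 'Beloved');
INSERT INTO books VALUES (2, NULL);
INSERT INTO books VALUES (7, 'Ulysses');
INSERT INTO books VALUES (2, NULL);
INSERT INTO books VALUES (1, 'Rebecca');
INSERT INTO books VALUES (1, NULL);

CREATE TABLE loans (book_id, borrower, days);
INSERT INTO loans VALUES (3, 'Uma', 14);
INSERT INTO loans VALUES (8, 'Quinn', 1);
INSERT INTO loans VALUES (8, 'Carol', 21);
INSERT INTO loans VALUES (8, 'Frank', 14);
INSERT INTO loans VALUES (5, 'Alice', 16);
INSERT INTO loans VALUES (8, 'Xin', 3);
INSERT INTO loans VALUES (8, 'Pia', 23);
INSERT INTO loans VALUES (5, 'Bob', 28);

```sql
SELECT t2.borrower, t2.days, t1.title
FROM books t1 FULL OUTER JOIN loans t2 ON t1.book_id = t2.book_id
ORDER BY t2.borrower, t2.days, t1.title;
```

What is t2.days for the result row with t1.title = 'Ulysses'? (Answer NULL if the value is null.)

NULL

FULL OUTER JOIN keeps every row from both sides; unmatched rows get NULL for the other side's columns.
Matching on t1.book_id = t2.book_id.
- t1[0] book_id=2 → no match; kept with NULLs on the t2 side.
- t1[1] book_id=2 → no match; kept with NULLs on the t2 side.
- t1[2] book_id=7 → no match; kept with NULLs on the t2 side.
- t1[3] book_id=2 → no match; kept with NULLs on the t2 side.
- t1[4] book_id=1 → no match; kept with NULLs on the t2 side.
- t1[5] book_id=1 → no match; kept with NULLs on the t2 side.
- 8 t2 row(s) had no t1 match → kept, t1 columns NULL.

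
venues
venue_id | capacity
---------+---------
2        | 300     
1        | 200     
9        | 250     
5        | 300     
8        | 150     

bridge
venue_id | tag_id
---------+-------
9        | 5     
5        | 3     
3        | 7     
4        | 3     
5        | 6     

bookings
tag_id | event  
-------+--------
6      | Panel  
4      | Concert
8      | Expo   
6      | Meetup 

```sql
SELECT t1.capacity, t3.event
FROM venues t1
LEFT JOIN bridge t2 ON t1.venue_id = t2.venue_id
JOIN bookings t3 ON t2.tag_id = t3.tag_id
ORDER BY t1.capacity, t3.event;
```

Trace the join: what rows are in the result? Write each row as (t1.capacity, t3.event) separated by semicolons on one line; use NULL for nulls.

(300, Meetup); (300, Panel)

Joins associate left-to-right: venues LEFT JOIN bridge on venue_id gives 6 intermediate row(s).
Then INNER JOIN `bookings t3` on tag_id: keep only rows whose t2.tag_id appears in t3.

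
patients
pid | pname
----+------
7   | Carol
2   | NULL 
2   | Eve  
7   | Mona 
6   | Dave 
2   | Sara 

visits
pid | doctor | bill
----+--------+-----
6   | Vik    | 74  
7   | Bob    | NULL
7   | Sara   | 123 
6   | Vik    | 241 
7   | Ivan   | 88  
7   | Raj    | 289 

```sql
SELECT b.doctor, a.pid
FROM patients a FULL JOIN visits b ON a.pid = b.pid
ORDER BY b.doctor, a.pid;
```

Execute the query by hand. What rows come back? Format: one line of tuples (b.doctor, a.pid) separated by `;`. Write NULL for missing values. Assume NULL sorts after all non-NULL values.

FULL OUTER JOIN keeps every row from both sides; unmatched rows get NULL for the other side's columns.
Matching on a.pid = b.pid.
Matched pairs: 10; unmatched a rows kept: 3; unmatched b rows kept: 0.

(Bob, 7); (Bob, 7); (Ivan, 7); (Ivan, 7); (Raj, 7); (Raj, 7); (Sara, 7); (Sara, 7); (Vik, 6); (Vik, 6); (NULL, 2); (NULL, 2); (NULL, 2)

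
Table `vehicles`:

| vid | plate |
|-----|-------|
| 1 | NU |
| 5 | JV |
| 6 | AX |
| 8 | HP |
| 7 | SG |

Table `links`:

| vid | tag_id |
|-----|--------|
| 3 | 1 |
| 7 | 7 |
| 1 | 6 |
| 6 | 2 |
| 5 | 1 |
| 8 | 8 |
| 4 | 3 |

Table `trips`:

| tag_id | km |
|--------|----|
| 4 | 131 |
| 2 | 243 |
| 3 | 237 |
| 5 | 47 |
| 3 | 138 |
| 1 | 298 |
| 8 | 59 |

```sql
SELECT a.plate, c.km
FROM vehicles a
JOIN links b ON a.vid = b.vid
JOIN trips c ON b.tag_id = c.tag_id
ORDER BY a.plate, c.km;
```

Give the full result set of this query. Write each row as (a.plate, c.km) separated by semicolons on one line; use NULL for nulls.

(AX, 243); (HP, 59); (JV, 298)

Step 1 — a INNER JOIN b on vid → 5 row(s).
Then INNER JOIN `trips c` on tag_id: keep only rows whose b.tag_id appears in c.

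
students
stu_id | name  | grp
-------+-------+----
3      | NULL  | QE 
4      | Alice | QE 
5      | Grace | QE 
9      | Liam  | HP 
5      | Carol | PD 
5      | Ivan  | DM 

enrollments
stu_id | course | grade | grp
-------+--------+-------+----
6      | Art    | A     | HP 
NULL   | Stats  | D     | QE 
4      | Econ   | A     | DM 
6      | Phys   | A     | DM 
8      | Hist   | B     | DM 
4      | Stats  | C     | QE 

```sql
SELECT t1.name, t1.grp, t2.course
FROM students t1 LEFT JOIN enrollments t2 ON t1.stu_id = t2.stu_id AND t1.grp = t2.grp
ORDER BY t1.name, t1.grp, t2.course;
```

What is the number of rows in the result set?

LEFT JOIN keeps every row from `students`; unmatched rows get NULL for `enrollments`'s columns.
Matching on t1.stu_id = t2.stu_id AND t1.grp = t2.grp. A NULL in a compared column never satisfies the condition.
- t1 (stu_id=3, grp=QE) has no partner → padded with NULL.
- t1 (stu_id=4, grp=QE) pairs with 1 row(s) of t2.
- t1 (stu_id=5, grp=QE) has no partner → padded with NULL.
- t1 (stu_id=9, grp=HP) has no partner → padded with NULL.
- t1 (stu_id=5, grp=PD) has no partner → padded with NULL.
- t1 (stu_id=5, grp=DM) has no partner → padded with NULL.
Total: 1 matched + 5 padded = 6 rows.

6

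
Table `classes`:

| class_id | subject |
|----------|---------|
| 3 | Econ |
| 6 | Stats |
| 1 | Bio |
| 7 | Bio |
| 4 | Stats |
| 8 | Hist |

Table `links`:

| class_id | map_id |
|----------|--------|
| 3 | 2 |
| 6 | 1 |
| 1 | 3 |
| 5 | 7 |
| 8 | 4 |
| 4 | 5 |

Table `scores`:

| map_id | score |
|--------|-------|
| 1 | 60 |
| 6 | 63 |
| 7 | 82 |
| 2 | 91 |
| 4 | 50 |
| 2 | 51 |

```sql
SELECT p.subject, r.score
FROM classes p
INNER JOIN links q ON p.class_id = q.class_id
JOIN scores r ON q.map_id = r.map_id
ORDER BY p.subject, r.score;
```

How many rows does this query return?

Step 1 — p INNER JOIN q on class_id → 5 row(s).
Then INNER JOIN `scores r` on map_id: keep only rows whose q.map_id appears in r.
Result: 4 row(s).

4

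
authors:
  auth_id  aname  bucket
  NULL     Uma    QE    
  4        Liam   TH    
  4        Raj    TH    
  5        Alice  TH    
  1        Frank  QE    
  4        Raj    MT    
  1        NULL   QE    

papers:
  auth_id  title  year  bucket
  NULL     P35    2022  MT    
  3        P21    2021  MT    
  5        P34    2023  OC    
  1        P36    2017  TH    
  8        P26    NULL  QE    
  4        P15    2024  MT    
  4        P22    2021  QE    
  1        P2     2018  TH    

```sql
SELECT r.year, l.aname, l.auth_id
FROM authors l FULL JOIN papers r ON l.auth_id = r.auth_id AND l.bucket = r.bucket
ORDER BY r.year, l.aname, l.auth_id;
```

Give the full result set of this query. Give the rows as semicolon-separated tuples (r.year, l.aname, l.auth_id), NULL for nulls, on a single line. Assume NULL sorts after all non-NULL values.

(2017, NULL, NULL); (2018, NULL, NULL); (2021, NULL, NULL); (2021, NULL, NULL); (2022, NULL, NULL); (2023, NULL, NULL); (2024, Raj, 4); (NULL, Alice, 5); (NULL, Frank, 1); (NULL, Liam, 4); (NULL, Raj, 4); (NULL, Uma, NULL); (NULL, NULL, 1); (NULL, NULL, NULL)

FULL OUTER JOIN keeps every row from both sides; unmatched rows get NULL for the other side's columns.
Matching on l.auth_id = r.auth_id AND l.bucket = r.bucket. A NULL in a compared column never satisfies the condition.
Matched pairs: 1; unmatched l rows kept: 6; unmatched r rows kept: 7.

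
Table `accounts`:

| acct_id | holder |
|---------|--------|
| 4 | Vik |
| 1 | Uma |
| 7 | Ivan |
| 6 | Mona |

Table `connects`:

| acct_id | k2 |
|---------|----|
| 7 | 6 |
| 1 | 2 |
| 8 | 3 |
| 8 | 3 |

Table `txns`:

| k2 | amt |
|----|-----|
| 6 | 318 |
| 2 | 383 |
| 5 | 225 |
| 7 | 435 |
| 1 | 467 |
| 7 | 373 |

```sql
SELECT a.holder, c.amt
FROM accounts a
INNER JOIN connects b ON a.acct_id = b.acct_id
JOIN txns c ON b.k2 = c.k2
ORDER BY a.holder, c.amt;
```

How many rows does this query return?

2

Evaluate left to right. First `accounts a INNER JOIN connects b` on acct_id: 2 row(s).
Then INNER JOIN `txns c` on k2: keep only rows whose b.k2 appears in c.
Result: 2 row(s).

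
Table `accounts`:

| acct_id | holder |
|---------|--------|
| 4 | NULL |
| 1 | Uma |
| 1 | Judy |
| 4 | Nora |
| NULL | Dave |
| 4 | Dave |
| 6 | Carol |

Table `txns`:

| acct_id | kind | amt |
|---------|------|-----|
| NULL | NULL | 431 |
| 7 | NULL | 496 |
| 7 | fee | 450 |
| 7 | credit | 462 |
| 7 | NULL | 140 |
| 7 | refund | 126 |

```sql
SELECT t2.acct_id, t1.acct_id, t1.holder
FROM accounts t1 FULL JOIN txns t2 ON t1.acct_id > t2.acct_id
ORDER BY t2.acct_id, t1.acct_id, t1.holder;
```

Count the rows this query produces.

13

FULL OUTER JOIN keeps every row from both sides; unmatched rows get NULL for the other side's columns.
Matching on t1.acct_id > t2.acct_id. A NULL in a compared column never satisfies the condition.
- t1 (acct_id=4) has no partner → padded with NULL.
- t1 (acct_id=1) has no partner → padded with NULL.
- t1 (acct_id=1) has no partner → padded with NULL.
- t1 (acct_id=4) has no partner → padded with NULL.
- t1 (acct_id=NULL) has no partner → padded with NULL.
- t1 (acct_id=4) has no partner → padded with NULL.
- t1 (acct_id=6) has no partner → padded with NULL.
- 6 t2 row(s) had no t1 match → kept, t1 columns NULL.
Total: 0 matched + 13 padded = 13 rows.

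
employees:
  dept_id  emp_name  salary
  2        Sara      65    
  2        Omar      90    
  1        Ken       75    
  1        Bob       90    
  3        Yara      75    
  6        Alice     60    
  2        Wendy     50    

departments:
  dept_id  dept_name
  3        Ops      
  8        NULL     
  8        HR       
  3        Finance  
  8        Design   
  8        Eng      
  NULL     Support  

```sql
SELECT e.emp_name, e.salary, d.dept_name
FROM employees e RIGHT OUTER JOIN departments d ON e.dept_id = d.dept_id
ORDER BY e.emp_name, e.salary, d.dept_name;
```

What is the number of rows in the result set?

RIGHT JOIN keeps every row from `departments`; unmatched rows get NULL for `employees`'s columns.
Matching on e.dept_id = d.dept_id. A NULL in a compared column never satisfies the condition.
- dept_id=2: no matching d row.
- dept_id=2: no matching d row.
- dept_id=1: no matching d row.
- dept_id=1: no matching d row.
- dept_id=3: 2 matching d row(s), so 2 row(s) emitted.
- dept_id=6: no matching d row.
- dept_id=2: no matching d row.
- 5 row(s) from d found no e partner → padded with NULL.
Total: 2 matched + 5 padded = 7 rows.

7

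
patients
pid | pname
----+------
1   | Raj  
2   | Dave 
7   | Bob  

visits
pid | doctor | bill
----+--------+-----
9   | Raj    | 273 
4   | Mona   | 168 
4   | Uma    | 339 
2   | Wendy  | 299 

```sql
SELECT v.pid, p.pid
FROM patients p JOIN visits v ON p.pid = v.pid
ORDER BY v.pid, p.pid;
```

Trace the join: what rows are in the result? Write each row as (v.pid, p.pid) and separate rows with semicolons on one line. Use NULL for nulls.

(2, 2)

INNER JOIN keeps only pairs where the ON condition holds.
Matching on p.pid = v.pid.
Matched pairs: 1.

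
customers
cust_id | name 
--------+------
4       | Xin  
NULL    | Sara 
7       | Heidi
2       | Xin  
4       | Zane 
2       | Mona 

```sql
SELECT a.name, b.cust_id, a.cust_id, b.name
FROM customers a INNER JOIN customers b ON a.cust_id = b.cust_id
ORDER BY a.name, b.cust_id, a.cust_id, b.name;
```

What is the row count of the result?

9

INNER JOIN keeps only pairs where the ON condition holds.
Matching on a.cust_id = b.cust_id. A NULL in a compared column never satisfies the condition.
Matched pairs: 9.
Total: 9 rows.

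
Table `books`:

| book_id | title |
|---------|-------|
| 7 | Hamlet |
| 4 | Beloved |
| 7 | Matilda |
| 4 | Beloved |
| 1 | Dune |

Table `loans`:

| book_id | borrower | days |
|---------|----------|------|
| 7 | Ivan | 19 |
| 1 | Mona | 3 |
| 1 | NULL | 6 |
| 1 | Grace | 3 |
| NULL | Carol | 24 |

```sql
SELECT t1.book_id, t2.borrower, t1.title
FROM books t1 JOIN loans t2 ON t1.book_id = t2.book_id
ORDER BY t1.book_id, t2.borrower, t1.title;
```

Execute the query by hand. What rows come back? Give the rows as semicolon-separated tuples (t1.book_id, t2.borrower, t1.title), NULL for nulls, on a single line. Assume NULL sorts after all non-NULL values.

(1, Grace, Dune); (1, Mona, Dune); (1, NULL, Dune); (7, Ivan, Hamlet); (7, Ivan, Matilda)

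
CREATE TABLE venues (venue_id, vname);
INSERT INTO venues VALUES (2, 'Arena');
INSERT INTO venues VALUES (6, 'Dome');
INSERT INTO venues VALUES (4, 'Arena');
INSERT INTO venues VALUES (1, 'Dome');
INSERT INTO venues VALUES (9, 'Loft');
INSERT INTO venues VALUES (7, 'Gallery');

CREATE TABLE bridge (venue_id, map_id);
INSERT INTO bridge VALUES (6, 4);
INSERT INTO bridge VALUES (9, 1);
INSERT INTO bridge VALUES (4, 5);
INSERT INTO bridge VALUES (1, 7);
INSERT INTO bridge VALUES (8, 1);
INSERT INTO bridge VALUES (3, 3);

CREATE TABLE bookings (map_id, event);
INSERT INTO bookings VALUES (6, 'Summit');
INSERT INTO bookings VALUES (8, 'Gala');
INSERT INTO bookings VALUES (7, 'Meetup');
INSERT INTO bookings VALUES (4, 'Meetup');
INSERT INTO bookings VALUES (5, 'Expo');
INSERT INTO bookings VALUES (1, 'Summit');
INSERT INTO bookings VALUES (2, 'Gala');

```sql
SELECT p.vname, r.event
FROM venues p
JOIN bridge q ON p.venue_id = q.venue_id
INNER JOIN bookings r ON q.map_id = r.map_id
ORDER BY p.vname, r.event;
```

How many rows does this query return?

4

Evaluate left to right. First `venues p INNER JOIN bridge q` on venue_id: 4 row(s).
Then INNER JOIN `bookings r` on map_id: keep only rows whose q.map_id appears in r.
Result: 4 row(s).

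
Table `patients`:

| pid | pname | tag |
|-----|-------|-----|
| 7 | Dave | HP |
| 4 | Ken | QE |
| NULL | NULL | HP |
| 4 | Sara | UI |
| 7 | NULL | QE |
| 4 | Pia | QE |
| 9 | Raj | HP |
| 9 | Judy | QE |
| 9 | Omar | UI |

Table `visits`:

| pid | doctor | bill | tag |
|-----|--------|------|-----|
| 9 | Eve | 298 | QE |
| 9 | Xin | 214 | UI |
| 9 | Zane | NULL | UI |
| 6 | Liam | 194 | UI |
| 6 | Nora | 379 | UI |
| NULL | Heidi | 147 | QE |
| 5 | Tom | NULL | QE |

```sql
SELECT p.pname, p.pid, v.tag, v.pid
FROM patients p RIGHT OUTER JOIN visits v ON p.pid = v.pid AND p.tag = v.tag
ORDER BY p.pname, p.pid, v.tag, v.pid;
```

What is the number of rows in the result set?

7

RIGHT JOIN keeps every row from `visits`; unmatched rows get NULL for `patients`'s columns.
Matching on p.pid = v.pid AND p.tag = v.tag. A NULL in a compared column never satisfies the condition.
- p[0] pid=7, tag=HP → no match.
- p[1] pid=4, tag=QE → no match.
- p[2] pid=NULL, tag=HP → no match.
- p[3] pid=4, tag=UI → no match.
- p[4] pid=7, tag=QE → no match.
- p[5] pid=4, tag=QE → no match.
- p[6] pid=9, tag=HP → no match.
- p[7] pid=9, tag=QE → 1 match(es) in v → 1 row(s).
- p[8] pid=9, tag=UI → 2 match(es) in v → 2 row(s).
- plus 4 unmatched v row(s), each kept with NULL p columns.
Total: 3 matched + 4 padded = 7 rows.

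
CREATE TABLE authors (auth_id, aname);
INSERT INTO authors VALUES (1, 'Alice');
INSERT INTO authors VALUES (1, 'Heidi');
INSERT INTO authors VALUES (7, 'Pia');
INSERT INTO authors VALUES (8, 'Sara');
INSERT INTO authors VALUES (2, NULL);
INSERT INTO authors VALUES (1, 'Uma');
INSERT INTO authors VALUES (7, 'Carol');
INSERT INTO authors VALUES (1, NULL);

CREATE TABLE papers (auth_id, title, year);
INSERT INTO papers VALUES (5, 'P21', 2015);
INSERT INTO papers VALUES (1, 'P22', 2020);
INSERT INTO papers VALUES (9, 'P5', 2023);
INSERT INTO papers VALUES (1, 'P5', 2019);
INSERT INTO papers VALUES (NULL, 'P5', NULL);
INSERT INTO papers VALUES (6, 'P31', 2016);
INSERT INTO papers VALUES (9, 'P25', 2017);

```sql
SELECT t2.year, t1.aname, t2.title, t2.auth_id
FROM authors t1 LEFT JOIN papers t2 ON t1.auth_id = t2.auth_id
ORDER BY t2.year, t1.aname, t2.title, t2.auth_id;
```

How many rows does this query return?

12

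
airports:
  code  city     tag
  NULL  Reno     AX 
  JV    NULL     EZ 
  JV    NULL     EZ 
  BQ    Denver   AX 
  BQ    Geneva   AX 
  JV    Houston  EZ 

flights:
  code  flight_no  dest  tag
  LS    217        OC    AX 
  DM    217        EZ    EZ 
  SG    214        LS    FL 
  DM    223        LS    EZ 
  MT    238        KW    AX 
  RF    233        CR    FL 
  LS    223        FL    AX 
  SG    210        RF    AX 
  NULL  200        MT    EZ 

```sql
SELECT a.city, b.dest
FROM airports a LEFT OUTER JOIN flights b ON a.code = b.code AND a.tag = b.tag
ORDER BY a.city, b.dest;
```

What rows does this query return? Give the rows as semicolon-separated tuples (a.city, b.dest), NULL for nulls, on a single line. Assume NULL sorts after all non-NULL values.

(Denver, NULL); (Geneva, NULL); (Houston, NULL); (Reno, NULL); (NULL, NULL); (NULL, NULL)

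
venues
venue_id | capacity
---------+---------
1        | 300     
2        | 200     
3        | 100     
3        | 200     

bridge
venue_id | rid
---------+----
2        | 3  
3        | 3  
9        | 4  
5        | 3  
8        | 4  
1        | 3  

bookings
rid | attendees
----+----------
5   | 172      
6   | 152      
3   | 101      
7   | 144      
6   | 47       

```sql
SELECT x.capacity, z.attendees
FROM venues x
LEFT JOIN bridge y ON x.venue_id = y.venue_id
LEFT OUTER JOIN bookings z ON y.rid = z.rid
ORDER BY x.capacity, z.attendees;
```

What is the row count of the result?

4

Joins associate left-to-right: venues LEFT JOIN bridge on venue_id gives 4 intermediate row(s).
Then LEFT JOIN `bookings z` on rid: each of those 4 rows is kept; rows whose y.rid has no match in z get NULL for z's columns.
Result: 4 row(s).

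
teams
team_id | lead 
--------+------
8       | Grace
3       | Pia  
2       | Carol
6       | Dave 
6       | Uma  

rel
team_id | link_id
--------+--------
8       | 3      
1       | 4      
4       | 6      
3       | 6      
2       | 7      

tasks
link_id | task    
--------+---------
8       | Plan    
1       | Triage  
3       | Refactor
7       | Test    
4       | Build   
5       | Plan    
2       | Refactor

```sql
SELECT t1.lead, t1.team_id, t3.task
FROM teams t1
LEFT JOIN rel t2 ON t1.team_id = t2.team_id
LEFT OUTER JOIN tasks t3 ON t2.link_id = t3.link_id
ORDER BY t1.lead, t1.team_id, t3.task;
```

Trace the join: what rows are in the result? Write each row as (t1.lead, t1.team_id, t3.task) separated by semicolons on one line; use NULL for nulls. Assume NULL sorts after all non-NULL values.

Step 1 — t1 LEFT JOIN t2 on team_id → 5 row(s).
Then LEFT JOIN `tasks t3` on link_id: each of those 5 rows is kept; rows whose t2.link_id has no match in t3 get NULL for t3's columns.

(Carol, 2, Test); (Dave, 6, NULL); (Grace, 8, Refactor); (Pia, 3, NULL); (Uma, 6, NULL)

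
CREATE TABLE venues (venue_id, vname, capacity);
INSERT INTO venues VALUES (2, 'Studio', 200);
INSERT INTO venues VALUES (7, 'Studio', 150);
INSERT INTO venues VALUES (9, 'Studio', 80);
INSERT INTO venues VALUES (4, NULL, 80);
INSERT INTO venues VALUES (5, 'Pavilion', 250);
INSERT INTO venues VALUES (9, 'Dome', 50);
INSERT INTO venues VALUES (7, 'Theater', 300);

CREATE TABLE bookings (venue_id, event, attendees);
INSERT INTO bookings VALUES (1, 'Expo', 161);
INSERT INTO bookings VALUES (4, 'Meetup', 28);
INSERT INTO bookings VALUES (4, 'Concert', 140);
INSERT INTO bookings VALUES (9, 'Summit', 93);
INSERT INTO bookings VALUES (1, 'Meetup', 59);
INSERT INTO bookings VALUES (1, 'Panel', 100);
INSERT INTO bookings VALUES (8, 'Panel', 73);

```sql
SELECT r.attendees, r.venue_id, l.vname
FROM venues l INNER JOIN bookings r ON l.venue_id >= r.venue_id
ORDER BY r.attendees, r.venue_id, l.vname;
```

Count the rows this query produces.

INNER JOIN keeps only pairs where the ON condition holds.
Matching on l.venue_id >= r.venue_id.
- l (venue_id=2) pairs with 3 row(s) of r.
- l (venue_id=7) pairs with 5 row(s) of r.
- l (venue_id=9) pairs with 7 row(s) of r.
- l (venue_id=4) pairs with 5 row(s) of r.
- l (venue_id=5) pairs with 5 row(s) of r.
- l (venue_id=9) pairs with 7 row(s) of r.
- l (venue_id=7) pairs with 5 row(s) of r.
Total: 37 rows.

37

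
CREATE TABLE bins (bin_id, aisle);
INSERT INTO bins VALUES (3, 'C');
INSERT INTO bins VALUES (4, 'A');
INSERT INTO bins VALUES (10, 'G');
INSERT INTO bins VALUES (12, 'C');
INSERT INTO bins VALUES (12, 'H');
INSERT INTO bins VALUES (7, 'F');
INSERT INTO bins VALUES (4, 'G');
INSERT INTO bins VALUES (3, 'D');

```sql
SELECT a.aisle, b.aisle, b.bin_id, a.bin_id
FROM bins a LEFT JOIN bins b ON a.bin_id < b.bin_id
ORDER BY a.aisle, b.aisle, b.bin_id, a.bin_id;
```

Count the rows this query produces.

27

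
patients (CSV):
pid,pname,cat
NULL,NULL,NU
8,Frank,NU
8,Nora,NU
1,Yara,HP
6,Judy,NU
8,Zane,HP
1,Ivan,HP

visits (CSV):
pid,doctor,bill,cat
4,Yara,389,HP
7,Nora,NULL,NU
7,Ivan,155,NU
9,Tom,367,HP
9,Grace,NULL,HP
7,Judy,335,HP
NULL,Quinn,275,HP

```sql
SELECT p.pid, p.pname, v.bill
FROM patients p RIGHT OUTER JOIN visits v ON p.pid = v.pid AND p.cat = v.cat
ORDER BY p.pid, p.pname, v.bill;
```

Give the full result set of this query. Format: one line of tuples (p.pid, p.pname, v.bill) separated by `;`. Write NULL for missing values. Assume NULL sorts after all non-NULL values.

RIGHT JOIN keeps every row from `visits`; unmatched rows get NULL for `patients`'s columns.
Matching on p.pid = v.pid AND p.cat = v.cat. A NULL in a compared column never satisfies the condition.
- p row (pid=NULL, cat=NU): no match.
- p row (pid=8, cat=NU): no match.
- p row (pid=8, cat=NU): no match.
- p row (pid=1, cat=HP): no match.
- p row (pid=6, cat=NU): no match.
- p row (pid=8, cat=HP): no match.
- p row (pid=1, cat=HP): no match.
- 7 row(s) from v found no p partner → padded with NULL.
After projecting and ordering:
p.pid | p.pname | v.bill
NULL | NULL | 155
NULL | NULL | 275
NULL | NULL | 335
NULL | NULL | 367
NULL | NULL | 389
NULL | NULL | NULL
NULL | NULL | NULL

(NULL, NULL, 155); (NULL, NULL, 275); (NULL, NULL, 335); (NULL, NULL, 367); (NULL, NULL, 389); (NULL, NULL, NULL); (NULL, NULL, NULL)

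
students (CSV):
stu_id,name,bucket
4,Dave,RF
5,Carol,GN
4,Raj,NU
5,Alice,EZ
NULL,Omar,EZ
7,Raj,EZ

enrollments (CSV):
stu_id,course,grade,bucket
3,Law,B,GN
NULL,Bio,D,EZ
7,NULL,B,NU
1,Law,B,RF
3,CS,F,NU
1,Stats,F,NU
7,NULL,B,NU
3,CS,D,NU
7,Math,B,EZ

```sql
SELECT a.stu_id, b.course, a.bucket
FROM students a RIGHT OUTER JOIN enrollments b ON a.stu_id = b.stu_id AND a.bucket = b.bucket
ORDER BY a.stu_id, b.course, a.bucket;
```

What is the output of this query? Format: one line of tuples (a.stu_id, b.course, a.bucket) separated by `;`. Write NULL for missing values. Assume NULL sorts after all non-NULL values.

(7, Math, EZ); (NULL, Bio, NULL); (NULL, CS, NULL); (NULL, CS, NULL); (NULL, Law, NULL); (NULL, Law, NULL); (NULL, Stats, NULL); (NULL, NULL, NULL); (NULL, NULL, NULL)

RIGHT JOIN keeps every row from `enrollments`; unmatched rows get NULL for `students`'s columns.
Matching on a.stu_id = b.stu_id AND a.bucket = b.bucket. A NULL in a compared column never satisfies the condition.
Matched pairs: 1; unmatched b rows kept: 8.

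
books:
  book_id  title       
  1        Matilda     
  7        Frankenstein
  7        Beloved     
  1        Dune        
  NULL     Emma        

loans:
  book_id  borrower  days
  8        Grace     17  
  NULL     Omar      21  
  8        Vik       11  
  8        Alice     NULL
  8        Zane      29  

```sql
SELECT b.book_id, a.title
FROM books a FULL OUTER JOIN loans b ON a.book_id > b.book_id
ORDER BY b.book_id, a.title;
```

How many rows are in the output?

FULL OUTER JOIN keeps every row from both sides; unmatched rows get NULL for the other side's columns.
Matching on a.book_id > b.book_id. A NULL in a compared column never satisfies the condition.
- a[0] book_id=1 → no match; kept with NULLs on the b side.
- a[1] book_id=7 → no match; kept with NULLs on the b side.
- a[2] book_id=7 → no match; kept with NULLs on the b side.
- a[3] book_id=1 → no match; kept with NULLs on the b side.
- a[4] book_id=NULL → no match; kept with NULLs on the b side.
- plus 5 unmatched b row(s), each kept with NULL a columns.
Total: 0 matched + 10 padded = 10 rows.

10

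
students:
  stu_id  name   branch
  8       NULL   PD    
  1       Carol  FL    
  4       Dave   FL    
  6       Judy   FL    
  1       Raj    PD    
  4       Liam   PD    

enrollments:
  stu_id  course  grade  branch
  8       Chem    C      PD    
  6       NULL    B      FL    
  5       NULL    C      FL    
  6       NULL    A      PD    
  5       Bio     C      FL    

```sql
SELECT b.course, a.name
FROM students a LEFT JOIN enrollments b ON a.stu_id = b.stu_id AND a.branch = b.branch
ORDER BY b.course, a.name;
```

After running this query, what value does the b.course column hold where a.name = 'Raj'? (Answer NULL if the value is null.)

LEFT JOIN keeps every row from `students`; unmatched rows get NULL for `enrollments`'s columns.
Matching on a.stu_id = b.stu_id AND a.branch = b.branch.
- a row (stu_id=8, branch=PD): matches 1 b row(s) → 1 output row(s).
- a row (stu_id=1, branch=FL): no match → kept, b columns NULL.
- a row (stu_id=4, branch=FL): no match → kept, b columns NULL.
- a row (stu_id=6, branch=FL): matches 1 b row(s) → 1 output row(s).
- a row (stu_id=1, branch=PD): no match → kept, b columns NULL.
- a row (stu_id=4, branch=PD): no match → kept, b columns NULL.

NULL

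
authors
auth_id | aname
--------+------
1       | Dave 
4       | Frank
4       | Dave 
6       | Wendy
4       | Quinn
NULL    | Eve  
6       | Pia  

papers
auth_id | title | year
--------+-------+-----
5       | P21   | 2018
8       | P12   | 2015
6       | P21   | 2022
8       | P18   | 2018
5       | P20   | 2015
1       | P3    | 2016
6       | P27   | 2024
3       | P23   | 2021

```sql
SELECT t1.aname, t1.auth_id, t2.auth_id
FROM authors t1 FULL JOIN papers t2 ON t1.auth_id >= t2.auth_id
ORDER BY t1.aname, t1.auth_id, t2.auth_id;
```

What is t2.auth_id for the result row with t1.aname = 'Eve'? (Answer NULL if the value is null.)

NULL

FULL OUTER JOIN keeps every row from both sides; unmatched rows get NULL for the other side's columns.
Matching on t1.auth_id >= t2.auth_id. A NULL in a compared column never satisfies the condition.
Matched pairs: 19; unmatched t1 rows kept: 1; unmatched t2 rows kept: 2.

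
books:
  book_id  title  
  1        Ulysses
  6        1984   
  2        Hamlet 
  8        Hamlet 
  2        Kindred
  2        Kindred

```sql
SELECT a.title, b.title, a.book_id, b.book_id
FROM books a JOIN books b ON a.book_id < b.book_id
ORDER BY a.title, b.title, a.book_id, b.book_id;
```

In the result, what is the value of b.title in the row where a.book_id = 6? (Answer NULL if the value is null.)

Hamlet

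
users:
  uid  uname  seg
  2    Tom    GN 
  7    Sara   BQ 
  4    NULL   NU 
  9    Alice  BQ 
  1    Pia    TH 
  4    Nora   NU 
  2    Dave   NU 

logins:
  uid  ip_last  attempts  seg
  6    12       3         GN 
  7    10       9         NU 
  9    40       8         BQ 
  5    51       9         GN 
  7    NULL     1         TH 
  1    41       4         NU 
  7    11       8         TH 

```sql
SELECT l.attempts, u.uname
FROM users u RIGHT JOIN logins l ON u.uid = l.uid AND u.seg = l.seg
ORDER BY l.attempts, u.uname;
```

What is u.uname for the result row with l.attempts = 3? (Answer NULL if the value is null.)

RIGHT JOIN keeps every row from `logins`; unmatched rows get NULL for `users`'s columns.
Matching on u.uid = l.uid AND u.seg = l.seg.
- u (uid=2, seg=GN) has no partner in l.
- u (uid=7, seg=BQ) has no partner in l.
- u (uid=4, seg=NU) has no partner in l.
- u (uid=9, seg=BQ) pairs with 1 row(s) of l.
- u (uid=1, seg=TH) has no partner in l.
- u (uid=4, seg=NU) has no partner in l.
- u (uid=2, seg=NU) has no partner in l.
- 6 row(s) from l found no u partner → padded with NULL.

NULL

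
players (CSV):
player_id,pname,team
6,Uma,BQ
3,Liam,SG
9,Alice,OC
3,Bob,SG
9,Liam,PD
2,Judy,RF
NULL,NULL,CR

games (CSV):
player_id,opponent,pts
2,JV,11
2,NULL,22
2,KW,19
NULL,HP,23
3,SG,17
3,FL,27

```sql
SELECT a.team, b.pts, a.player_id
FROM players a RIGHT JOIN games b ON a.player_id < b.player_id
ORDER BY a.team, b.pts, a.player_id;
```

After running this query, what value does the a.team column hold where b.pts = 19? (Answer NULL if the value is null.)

RIGHT JOIN keeps every row from `games`; unmatched rows get NULL for `players`'s columns.
Matching on a.player_id < b.player_id. A NULL in a compared column never satisfies the condition.
- a (player_id=6) has no partner in b.
- a (player_id=3) has no partner in b.
- a (player_id=9) has no partner in b.
- a (player_id=3) has no partner in b.
- a (player_id=9) has no partner in b.
- a (player_id=2) pairs with 2 row(s) of b.
- a (player_id=NULL) has no partner in b.
- plus 4 unmatched b row(s), each kept with NULL a columns.

NULL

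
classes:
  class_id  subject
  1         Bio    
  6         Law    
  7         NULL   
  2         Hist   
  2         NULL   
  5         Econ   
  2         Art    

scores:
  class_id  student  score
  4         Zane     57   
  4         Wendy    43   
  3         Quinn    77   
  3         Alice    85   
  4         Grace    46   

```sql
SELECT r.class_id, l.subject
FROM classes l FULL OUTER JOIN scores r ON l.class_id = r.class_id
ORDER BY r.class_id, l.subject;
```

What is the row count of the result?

12

FULL OUTER JOIN keeps every row from both sides; unmatched rows get NULL for the other side's columns.
Matching on l.class_id = r.class_id.
Matched pairs: 0; unmatched l rows kept: 7; unmatched r rows kept: 5.
Total: 0 matched + 12 padded = 12 rows.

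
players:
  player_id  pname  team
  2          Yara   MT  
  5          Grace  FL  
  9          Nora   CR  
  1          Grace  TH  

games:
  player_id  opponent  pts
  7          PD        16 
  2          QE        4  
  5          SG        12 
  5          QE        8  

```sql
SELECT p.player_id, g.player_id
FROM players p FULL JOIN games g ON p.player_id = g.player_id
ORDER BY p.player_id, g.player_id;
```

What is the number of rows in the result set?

6

FULL OUTER JOIN keeps every row from both sides; unmatched rows get NULL for the other side's columns.
Matching on p.player_id = g.player_id.
Matched pairs: 3; unmatched p rows kept: 2; unmatched g rows kept: 1.
Total: 3 matched + 3 padded = 6 rows.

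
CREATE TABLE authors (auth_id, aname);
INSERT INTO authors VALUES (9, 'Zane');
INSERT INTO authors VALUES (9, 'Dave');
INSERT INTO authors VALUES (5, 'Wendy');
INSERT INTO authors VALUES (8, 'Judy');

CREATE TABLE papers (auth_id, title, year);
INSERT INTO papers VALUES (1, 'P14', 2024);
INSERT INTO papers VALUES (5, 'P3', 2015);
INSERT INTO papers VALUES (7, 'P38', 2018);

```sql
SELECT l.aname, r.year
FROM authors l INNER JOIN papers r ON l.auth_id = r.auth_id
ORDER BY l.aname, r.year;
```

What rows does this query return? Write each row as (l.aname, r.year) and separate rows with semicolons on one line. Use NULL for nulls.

(Wendy, 2015)

INNER JOIN keeps only pairs where the ON condition holds.
Matching on l.auth_id = r.auth_id.
- l[0] auth_id=9 → no match; dropped.
- l[1] auth_id=9 → no match; dropped.
- l[2] auth_id=5 → 1 match(es) in r → 1 row(s).
- l[3] auth_id=8 → no match; dropped.
After projecting and ordering:
l.aname | r.year
Wendy | 2015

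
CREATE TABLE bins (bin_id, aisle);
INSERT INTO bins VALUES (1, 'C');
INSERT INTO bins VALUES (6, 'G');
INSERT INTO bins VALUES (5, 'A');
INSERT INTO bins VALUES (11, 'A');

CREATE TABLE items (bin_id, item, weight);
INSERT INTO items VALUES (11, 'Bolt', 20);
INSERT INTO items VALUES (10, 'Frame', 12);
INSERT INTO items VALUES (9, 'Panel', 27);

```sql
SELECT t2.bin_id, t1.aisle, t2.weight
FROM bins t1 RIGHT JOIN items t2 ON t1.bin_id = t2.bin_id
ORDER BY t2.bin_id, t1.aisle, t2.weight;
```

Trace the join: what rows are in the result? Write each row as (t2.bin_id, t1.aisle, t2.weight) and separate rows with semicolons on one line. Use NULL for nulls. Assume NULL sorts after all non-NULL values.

(9, NULL, 27); (10, NULL, 12); (11, A, 20)

RIGHT JOIN keeps every row from `items`; unmatched rows get NULL for `bins`'s columns.
Matching on t1.bin_id = t2.bin_id.
- t1 (bin_id=1) has no partner in t2.
- t1 (bin_id=6) has no partner in t2.
- t1 (bin_id=5) has no partner in t2.
- t1 (bin_id=11) pairs with 1 row(s) of t2.
- 2 row(s) from t2 found no t1 partner → padded with NULL.
After projecting and ordering:
t2.bin_id | t1.aisle | t2.weight
9 | NULL | 27
10 | NULL | 12
11 | A | 20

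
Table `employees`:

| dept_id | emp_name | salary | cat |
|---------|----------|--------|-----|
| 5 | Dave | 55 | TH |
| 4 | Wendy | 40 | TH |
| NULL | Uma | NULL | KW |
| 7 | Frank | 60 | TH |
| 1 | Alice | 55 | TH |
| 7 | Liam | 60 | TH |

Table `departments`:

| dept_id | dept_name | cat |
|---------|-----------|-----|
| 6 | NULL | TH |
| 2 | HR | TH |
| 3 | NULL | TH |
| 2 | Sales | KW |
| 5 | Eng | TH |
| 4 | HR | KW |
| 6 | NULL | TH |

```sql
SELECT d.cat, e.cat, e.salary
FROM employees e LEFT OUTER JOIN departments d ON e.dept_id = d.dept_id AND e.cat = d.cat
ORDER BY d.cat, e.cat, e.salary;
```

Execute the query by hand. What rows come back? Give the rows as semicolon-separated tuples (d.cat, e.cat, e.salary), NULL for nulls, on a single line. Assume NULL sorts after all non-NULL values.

(TH, TH, 55); (NULL, KW, NULL); (NULL, TH, 40); (NULL, TH, 55); (NULL, TH, 60); (NULL, TH, 60)

LEFT JOIN keeps every row from `employees`; unmatched rows get NULL for `departments`'s columns.
Matching on e.dept_id = d.dept_id AND e.cat = d.cat. A NULL in a compared column never satisfies the condition.
- e row (dept_id=5, cat=TH): matches 1 d row(s) → 1 output row(s).
- e row (dept_id=4, cat=TH): no match → kept, d columns NULL.
- e row (dept_id=NULL, cat=KW): no match → kept, d columns NULL.
- e row (dept_id=7, cat=TH): no match → kept, d columns NULL.
- e row (dept_id=1, cat=TH): no match → kept, d columns NULL.
- e row (dept_id=7, cat=TH): no match → kept, d columns NULL.
After projecting and ordering:
d.cat | e.cat | e.salary
TH | TH | 55
NULL | KW | NULL
NULL | TH | 40
NULL | TH | 55
NULL | TH | 60
NULL | TH | 60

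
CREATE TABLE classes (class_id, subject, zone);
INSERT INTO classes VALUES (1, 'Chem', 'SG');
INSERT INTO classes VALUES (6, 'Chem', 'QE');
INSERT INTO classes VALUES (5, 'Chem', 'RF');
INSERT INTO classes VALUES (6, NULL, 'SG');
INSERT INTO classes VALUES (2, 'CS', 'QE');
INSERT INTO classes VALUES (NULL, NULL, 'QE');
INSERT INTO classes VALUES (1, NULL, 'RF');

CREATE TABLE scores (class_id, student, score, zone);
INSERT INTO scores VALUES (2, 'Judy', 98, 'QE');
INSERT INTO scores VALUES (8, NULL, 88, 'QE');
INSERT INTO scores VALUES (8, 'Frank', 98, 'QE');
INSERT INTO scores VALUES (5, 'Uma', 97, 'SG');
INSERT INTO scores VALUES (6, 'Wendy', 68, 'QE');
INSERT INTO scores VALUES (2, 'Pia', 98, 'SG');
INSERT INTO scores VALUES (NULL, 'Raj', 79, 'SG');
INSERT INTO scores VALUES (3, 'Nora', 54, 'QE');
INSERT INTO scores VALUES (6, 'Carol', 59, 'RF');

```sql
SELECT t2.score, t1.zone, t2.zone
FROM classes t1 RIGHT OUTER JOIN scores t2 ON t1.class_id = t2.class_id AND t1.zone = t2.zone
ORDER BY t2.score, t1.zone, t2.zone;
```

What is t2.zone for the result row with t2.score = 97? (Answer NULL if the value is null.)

SG

RIGHT JOIN keeps every row from `scores`; unmatched rows get NULL for `classes`'s columns.
Matching on t1.class_id = t2.class_id AND t1.zone = t2.zone. A NULL in a compared column never satisfies the condition.
- class_id=1, zone=SG: no matching t2 row.
- class_id=6, zone=QE: 1 matching t2 row(s), so 1 row(s) emitted.
- class_id=5, zone=RF: no matching t2 row.
- class_id=6, zone=SG: no matching t2 row.
- class_id=2, zone=QE: 1 matching t2 row(s), so 1 row(s) emitted.
- class_id=NULL, zone=QE: no matching t2 row.
- class_id=1, zone=RF: no matching t2 row.
- plus 7 unmatched t2 row(s), each kept with NULL t1 columns.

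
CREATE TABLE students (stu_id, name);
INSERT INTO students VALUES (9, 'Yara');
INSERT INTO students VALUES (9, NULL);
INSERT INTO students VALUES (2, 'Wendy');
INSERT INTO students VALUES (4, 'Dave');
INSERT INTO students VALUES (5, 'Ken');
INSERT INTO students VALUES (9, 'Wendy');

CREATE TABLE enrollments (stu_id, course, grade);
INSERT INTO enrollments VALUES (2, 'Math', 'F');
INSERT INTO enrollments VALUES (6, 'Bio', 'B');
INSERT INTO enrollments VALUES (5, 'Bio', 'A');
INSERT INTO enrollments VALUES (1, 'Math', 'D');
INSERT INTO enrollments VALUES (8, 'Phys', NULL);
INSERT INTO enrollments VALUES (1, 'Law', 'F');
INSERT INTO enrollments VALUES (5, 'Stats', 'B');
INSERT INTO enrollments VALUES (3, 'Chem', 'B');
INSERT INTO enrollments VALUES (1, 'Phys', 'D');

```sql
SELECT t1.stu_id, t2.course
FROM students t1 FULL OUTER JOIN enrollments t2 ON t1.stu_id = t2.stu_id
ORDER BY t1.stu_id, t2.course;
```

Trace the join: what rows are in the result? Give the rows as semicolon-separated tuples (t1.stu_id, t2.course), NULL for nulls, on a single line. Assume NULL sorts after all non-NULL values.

(2, Math); (4, NULL); (5, Bio); (5, Stats); (9, NULL); (9, NULL); (9, NULL); (NULL, Bio); (NULL, Chem); (NULL, Law); (NULL, Math); (NULL, Phys); (NULL, Phys)

FULL OUTER JOIN keeps every row from both sides; unmatched rows get NULL for the other side's columns.
Matching on t1.stu_id = t2.stu_id.
Matched pairs: 3; unmatched t1 rows kept: 4; unmatched t2 rows kept: 6.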